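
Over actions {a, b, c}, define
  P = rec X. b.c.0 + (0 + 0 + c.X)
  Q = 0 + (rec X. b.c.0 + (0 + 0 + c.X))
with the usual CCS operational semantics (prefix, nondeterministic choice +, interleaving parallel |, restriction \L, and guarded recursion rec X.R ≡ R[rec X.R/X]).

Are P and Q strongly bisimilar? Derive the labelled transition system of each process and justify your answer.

LTS(P): 3 reachable states
  s0 = rec X. b.c.0 + (0 + 0 + c.X) → —b→ s1, —c→ s0
  s1 = c.0 → —c→ s2
  s2 = 0 → deadlocked
LTS(Q): 4 reachable states
  t0 = 0 + (rec X. b.c.0 + (0 + 0 + c.X)) → —b→ t1, —c→ t2
  t1 = c.0 → —c→ t3
  t2 = rec X. b.c.0 + (0 + 0 + c.X) → —b→ t1, —c→ t2
  t3 = 0 → deadlocked
Partition-refinement fixed point:
  B0 = {s0, t0, t2}
  B1 = {s1, t1}
  B2 = {s2, t3}
s0 ∈ B0, t0 ∈ B0 → same block

bisimilar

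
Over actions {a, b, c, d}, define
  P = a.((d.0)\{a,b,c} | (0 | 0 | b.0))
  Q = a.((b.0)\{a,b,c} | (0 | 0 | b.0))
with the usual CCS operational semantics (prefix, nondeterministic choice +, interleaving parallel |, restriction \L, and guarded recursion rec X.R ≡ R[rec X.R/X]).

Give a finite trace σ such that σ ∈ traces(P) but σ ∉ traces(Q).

P's transition system — 5 states:
  u0 = a.((d.0)\{a,b,c} | (0 | 0 | b.0)) → --a--▸ u1
  u1 = (d.0)\{a,b,c} | (0 | 0 | b.0) → --b--▸ u2, --d--▸ u3
  u2 = (d.0)\{a,b,c} | (0 | 0 | 0) → --d--▸ u4
  u3 = 0\{a,b,c} | (0 | 0 | b.0) → --b--▸ u4
  u4 = 0\{a,b,c} | (0 | 0 | 0) → stopped
Q's transition system — 3 states:
  v0 = a.((b.0)\{a,b,c} | (0 | 0 | b.0)) → --a--▸ v1
  v1 = (b.0)\{a,b,c} | (0 | 0 | b.0) → --b--▸ v2
  v2 = (b.0)\{a,b,c} | (0 | 0 | 0) → stopped
Run σ = ⟨ad⟩ on P: start {u0}
  [1] a ⇒ {u1}
  [2] d ⇒ {u3}
  — P admits the full trace.
Run σ = ⟨ad⟩ on Q: start {v0}
  [1] a ⇒ {v1}
  [2] d ⇒ ∅  — Q cannot continue

ad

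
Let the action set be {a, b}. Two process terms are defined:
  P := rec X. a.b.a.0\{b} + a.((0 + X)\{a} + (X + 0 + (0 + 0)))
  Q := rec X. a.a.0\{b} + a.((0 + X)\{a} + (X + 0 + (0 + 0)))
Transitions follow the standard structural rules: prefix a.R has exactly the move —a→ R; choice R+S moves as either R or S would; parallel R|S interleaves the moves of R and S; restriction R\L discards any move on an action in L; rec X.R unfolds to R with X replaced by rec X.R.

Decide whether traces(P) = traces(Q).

traces(P) ≠ traces(Q) — witness ⟨ab⟩

LTS(P): 5 reachable states
  s0 = rec X. a.b.a.0\{b} + a.((0 + X)\{a} + (X + 0 + (0 + 0))) | ··a··> s1, ··a··> s2
  s1 = (0 + (rec X. a.b.a.0\{b} + a.((0 + X)\{a} + (X + 0 + (0 + 0)))))\{a} + ((rec X. a.b.a.0\{b} + a.((0 + X)\{a} + (X + 0 + (0 + 0)))) + 0 + (0 + 0)) | ··a··> s1, ··a··> s2
  s2 = b.a.0\{b} | ··b··> s3
  s3 = a.0\{b} | ··a··> s4
  s4 = 0\{b} | ∅
LTS(Q): 4 reachable states
  t0 = rec X. a.a.0\{b} + a.((0 + X)\{a} + (X + 0 + (0 + 0))) | ··a··> t1, ··a··> t2
  t1 = (0 + (rec X. a.a.0\{b} + a.((0 + X)\{a} + (X + 0 + (0 + 0)))))\{a} + ((rec X. a.a.0\{b} + a.((0 + X)\{a} + (X + 0 + (0 + 0)))) + 0 + (0 + 0)) | ··a··> t1, ··a··> t2
  t2 = a.0\{b} | ··a··> t3
  t3 = 0\{b} | ∅
Trace ⟨ab⟩ through P, begin at {s0}:
  step 1 (a): {s1, s2}
  step 2 (b): {s3}
  ✓ P
Trace ⟨ab⟩ through Q, begin at {t0}:
  step 1 (a): {t1, t2}
  step 2 (b): ∅  — Q cannot continue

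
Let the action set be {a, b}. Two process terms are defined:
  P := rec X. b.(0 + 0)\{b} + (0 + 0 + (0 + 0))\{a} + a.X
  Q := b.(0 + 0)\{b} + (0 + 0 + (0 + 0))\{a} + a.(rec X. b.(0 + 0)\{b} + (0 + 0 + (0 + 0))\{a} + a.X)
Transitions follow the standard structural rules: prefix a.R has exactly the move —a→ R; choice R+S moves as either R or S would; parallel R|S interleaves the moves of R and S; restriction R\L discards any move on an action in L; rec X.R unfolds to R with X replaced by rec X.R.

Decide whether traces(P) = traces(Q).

LTS(P): 2 reachable states
  s0 = rec X. b.(0 + 0)\{b} + (0 + 0 + (0 + 0))\{a} + a.X ⊢ -a-> s0, -b-> s1
  s1 = (0 + 0)\{b} ⊢ stopped
LTS(Q): 3 reachable states
  t0 = b.(0 + 0)\{b} + (0 + 0 + (0 + 0))\{a} + a.(rec X. b.(0 + 0)\{b} + (0 + 0 + (0 + 0))\{a} + a.X) ⊢ -a-> t1, -b-> t2
  t1 = rec X. b.(0 + 0)\{b} + (0 + 0 + (0 + 0))\{a} + a.X ⊢ -a-> t1, -b-> t2
  t2 = (0 + 0)\{b} ⊢ stopped
Coarsest stable partition (strong bisimilarity classes):
  B0 = {s0, t0, t1}
  B1 = {s1, t2}
s0 ∈ B0, t0 ∈ B0 → same block
Bisimilar ⇒ trace-equivalent.

YES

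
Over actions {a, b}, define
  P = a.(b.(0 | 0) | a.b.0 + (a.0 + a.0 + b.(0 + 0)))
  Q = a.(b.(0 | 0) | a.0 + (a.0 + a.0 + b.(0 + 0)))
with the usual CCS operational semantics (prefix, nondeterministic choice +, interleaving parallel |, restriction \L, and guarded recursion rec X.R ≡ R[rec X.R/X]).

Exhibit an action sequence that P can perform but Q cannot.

LTS(P): 9 reachable states
  p0 = a.(b.(0 | 0) | a.b.0 + (a.0 + a.0 + b.(0 + 0))) ⊢ -a-> p1
  p1 = b.(0 | 0) | a.b.0 + (a.0 + a.0 + b.(0 + 0)) ⊢ -a-> p2, -a-> p3, -b-> p4, -b-> p5
  p2 = 0 ⊢ ·
  p3 = b.(0 | 0) | b.0 ⊢ -b-> p6, -b-> p7
  p4 = 0 + 0 ⊢ ·
  p5 = 0 | 0 | a.b.0 ⊢ -a-> p6
  p6 = 0 | 0 | b.0 ⊢ -b-> p8
  p7 = b.(0 | 0) | 0 ⊢ -b-> p8
  p8 = 0 | 0 | 0 ⊢ ·
LTS(Q): 7 reachable states
  q0 = a.(b.(0 | 0) | a.0 + (a.0 + a.0 + b.(0 + 0))) ⊢ -a-> q1
  q1 = b.(0 | 0) | a.0 + (a.0 + a.0 + b.(0 + 0)) ⊢ -a-> q2, -a-> q3, -b-> q4, -b-> q5
  q2 = 0 ⊢ ·
  q3 = b.(0 | 0) | 0 ⊢ -b-> q6
  q4 = 0 + 0 ⊢ ·
  q5 = 0 | 0 | a.0 ⊢ -a-> q6
  q6 = 0 | 0 | 0 ⊢ ·
Run σ = ⟨aabb⟩ on P: start {p0}
  step 1 (a): {p1}
  step 2 (a): {p2, p3}
  step 3 (b): {p6, p7}
  step 4 (b): {p8}
  — P admits the full trace.
Run σ = ⟨aabb⟩ on Q: start {q0}
  step 1 (a): {q1}
  step 2 (a): {q2, q3}
  step 3 (b): {q6}
  step 4 (b): no successor for Q

aabb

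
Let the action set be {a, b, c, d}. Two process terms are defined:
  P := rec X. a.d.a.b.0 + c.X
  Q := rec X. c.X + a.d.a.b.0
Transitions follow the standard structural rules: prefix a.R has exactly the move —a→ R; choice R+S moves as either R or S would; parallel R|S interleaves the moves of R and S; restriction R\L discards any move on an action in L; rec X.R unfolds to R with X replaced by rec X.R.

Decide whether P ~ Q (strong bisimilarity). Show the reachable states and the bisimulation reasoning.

LTS(P): 5 reachable states
  p0 = rec X. a.d.a.b.0 + c.X :: ··a··> p1, ··c··> p0
  p1 = d.a.b.0 :: ··d··> p2
  p2 = a.b.0 :: ··a··> p3
  p3 = b.0 :: ··b··> p4
  p4 = 0 :: ·
LTS(Q): 5 reachable states
  q0 = rec X. c.X + a.d.a.b.0 :: ··a··> q1, ··c··> q0
  q1 = d.a.b.0 :: ··d··> q2
  q2 = a.b.0 :: ··a··> q3
  q3 = b.0 :: ··b··> q4
  q4 = 0 :: ·
Partition-refinement fixed point:
  B0 = {p0, q0}
  B1 = {p1, q1}
  B2 = {p2, q2}
  B3 = {p3, q3}
  B4 = {p4, q4}
p0 ∈ B0, q0 ∈ B0 → same block

bisimilar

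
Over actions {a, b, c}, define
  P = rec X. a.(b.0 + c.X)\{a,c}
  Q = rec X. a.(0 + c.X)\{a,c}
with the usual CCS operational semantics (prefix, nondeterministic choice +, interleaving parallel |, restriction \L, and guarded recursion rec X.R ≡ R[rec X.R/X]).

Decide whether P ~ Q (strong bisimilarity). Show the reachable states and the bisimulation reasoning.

P ≁ Q

LTS(P): 3 reachable states
  m0 = rec X. a.(b.0 + c.X)\{a,c} | —a→ m1
  m1 = (b.0 + c.(rec X. a.(b.0 + c.X)\{a,c}))\{a,c} | —b→ m2
  m2 = 0\{a,c} | ∅
LTS(Q): 2 reachable states
  n0 = rec X. a.(0 + c.X)\{a,c} | —a→ n1
  n1 = (0 + c.(rec X. a.(0 + c.X)\{a,c}))\{a,c} | ∅
Bisimilarity quotient blocks:
  B0 = {m0}
  B1 = {m1}
  B2 = {m2, n1}
  B3 = {n0}
m0 ∈ B0, n0 ∈ B3 → different blocks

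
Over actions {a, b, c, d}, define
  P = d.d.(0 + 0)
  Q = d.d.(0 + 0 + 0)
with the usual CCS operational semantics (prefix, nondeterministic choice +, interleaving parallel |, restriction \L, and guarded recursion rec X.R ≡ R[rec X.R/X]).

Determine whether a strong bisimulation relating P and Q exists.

YES

P's transition system — 3 states:
  m0 = d.d.(0 + 0) :: —d→ m1
  m1 = d.(0 + 0) :: —d→ m2
  m2 = 0 + 0 :: ∅
Q's transition system — 3 states:
  n0 = d.d.(0 + 0 + 0) :: —d→ n1
  n1 = d.(0 + 0 + 0) :: —d→ n2
  n2 = 0 + 0 + 0 :: ∅
Bisimilarity quotient blocks:
  B0 = {m0, n0}
  B1 = {m1, n1}
  B2 = {m2, n2}
m0 ∈ B0, n0 ∈ B0 → same block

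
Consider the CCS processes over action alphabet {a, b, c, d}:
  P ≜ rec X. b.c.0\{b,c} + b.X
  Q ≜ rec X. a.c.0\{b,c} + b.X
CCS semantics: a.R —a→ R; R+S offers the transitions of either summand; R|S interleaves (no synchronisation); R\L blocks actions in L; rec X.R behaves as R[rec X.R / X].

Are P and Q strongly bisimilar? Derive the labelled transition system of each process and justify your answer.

P ≁ Q

LTS(P): 3 reachable states
  p0 = rec X. b.c.0\{b,c} + b.X ⊢ —b→ p0, —b→ p1
  p1 = c.0\{b,c} ⊢ —c→ p2
  p2 = 0\{b,c} ⊢ deadlocked
LTS(Q): 3 reachable states
  q0 = rec X. a.c.0\{b,c} + b.X ⊢ —a→ q1, —b→ q0
  q1 = c.0\{b,c} ⊢ —c→ q2
  q2 = 0\{b,c} ⊢ deadlocked
Bisimilarity quotient blocks:
  B0 = {p0}
  B1 = {p1, q1}
  B2 = {p2, q2}
  B3 = {q0}
p0 ∈ B0, q0 ∈ B3 → different blocks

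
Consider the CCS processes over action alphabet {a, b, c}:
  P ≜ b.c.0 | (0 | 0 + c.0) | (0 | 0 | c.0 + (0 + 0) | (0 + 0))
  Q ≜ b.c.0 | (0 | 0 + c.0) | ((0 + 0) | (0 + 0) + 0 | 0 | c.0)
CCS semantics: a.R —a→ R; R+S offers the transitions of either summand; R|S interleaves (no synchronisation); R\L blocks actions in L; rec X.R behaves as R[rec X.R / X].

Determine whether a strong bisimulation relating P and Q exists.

P's transition system — 12 states:
  s0 = b.c.0 | (0 | 0 + c.0) | (0 | 0 | c.0 + (0 + 0) | (0 + 0)) → --b--▸ s1, --c--▸ s2, --c--▸ s3
  s1 = c.0 | (0 | 0 + c.0) | (0 | 0 | c.0 + (0 + 0) | (0 + 0)) → --c--▸ s4, --c--▸ s5, --c--▸ s6
  s2 = b.c.0 | (0 | 0 + c.0) | (0 | 0 | 0) → --b--▸ s5, --c--▸ s7
  s3 = b.c.0 | 0 | (0 | 0 | c.0 + (0 + 0) | (0 + 0)) → --b--▸ s6, --c--▸ s7
  s4 = 0 | (0 | 0 + c.0) | (0 | 0 | c.0 + (0 + 0) | (0 + 0)) → --c--▸ s8, --c--▸ s9
  s5 = c.0 | (0 | 0 + c.0) | (0 | 0 | 0) → --c--▸ s10, --c--▸ s8
  s6 = c.0 | 0 | (0 | 0 | c.0 + (0 + 0) | (0 + 0)) → --c--▸ s10, --c--▸ s9
  s7 = b.c.0 | 0 | (0 | 0 | 0) → --b--▸ s10
  s8 = 0 | (0 | 0 + c.0) | (0 | 0 | 0) → --c--▸ s11
  s9 = 0 | 0 | (0 | 0 | c.0 + (0 + 0) | (0 + 0)) → --c--▸ s11
  s10 = c.0 | 0 | (0 | 0 | 0) → --c--▸ s11
  s11 = 0 | 0 | (0 | 0 | 0) → ·
Q's transition system — 12 states:
  t0 = b.c.0 | (0 | 0 + c.0) | ((0 + 0) | (0 + 0) + 0 | 0 | c.0) → --b--▸ t1, --c--▸ t2, --c--▸ t3
  t1 = c.0 | (0 | 0 + c.0) | ((0 + 0) | (0 + 0) + 0 | 0 | c.0) → --c--▸ t4, --c--▸ t5, --c--▸ t6
  t2 = b.c.0 | (0 | 0 + c.0) | (0 | 0 | 0) → --b--▸ t5, --c--▸ t7
  t3 = b.c.0 | 0 | ((0 + 0) | (0 + 0) + 0 | 0 | c.0) → --b--▸ t6, --c--▸ t7
  t4 = 0 | (0 | 0 + c.0) | ((0 + 0) | (0 + 0) + 0 | 0 | c.0) → --c--▸ t8, --c--▸ t9
  t5 = c.0 | (0 | 0 + c.0) | (0 | 0 | 0) → --c--▸ t10, --c--▸ t8
  t6 = c.0 | 0 | ((0 + 0) | (0 + 0) + 0 | 0 | c.0) → --c--▸ t10, --c--▸ t9
  t7 = b.c.0 | 0 | (0 | 0 | 0) → --b--▸ t10
  t8 = 0 | (0 | 0 + c.0) | (0 | 0 | 0) → --c--▸ t11
  t9 = 0 | 0 | ((0 + 0) | (0 + 0) + 0 | 0 | c.0) → --c--▸ t11
  t10 = c.0 | 0 | (0 | 0 | 0) → --c--▸ t11
  t11 = 0 | 0 | (0 | 0 | 0) → ·
Bisimilarity quotient blocks:
  B0 = {s0, t0}
  B1 = {s2, s3, t2, t3}
  B2 = {s7, t7}
  B3 = {s10, s8, s9, t10, t8, t9}
  B4 = {s11, t11}
  B5 = {s4, s5, s6, t4, t5, t6}
  B6 = {s1, t1}
s0 ∈ B0, t0 ∈ B0 → same block

P ~ Q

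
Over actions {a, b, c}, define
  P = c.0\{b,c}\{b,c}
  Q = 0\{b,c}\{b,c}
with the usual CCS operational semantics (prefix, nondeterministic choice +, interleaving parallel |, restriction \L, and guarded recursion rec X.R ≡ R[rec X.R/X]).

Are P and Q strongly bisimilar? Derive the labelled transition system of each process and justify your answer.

not bisimilar

Reachable graph of P (2 states):
  u0 = c.0\{b,c}\{b,c} | =c=> u1
  u1 = 0\{b,c}\{b,c} | (no moves)
Reachable graph of Q (1 states):
  v0 = 0\{b,c}\{b,c} | (no moves)
Bisimilarity quotient blocks:
  B0 = {u0}
  B1 = {u1, v0}
u0 ∈ B0, v0 ∈ B1 → different blocks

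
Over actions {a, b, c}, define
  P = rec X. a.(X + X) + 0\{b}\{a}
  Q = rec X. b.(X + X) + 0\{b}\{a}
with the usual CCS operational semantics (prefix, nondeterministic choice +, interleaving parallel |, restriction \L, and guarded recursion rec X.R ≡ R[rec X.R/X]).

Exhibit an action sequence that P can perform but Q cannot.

Reachable graph of P (2 states):
  m0 = rec X. a.(X + X) + 0\{b}\{a} | --a--▸ m1
  m1 = (rec X. a.(X + X) + 0\{b}\{a}) + (rec X. a.(X + X) + 0\{b}\{a}) | --a--▸ m1
Reachable graph of Q (2 states):
  n0 = rec X. b.(X + X) + 0\{b}\{a} | --b--▸ n1
  n1 = (rec X. b.(X + X) + 0\{b}\{a}) + (rec X. b.(X + X) + 0\{b}\{a}) | --b--▸ n1
Executing a from P (initial set {m0}):
  [1] a ⇒ {m1}
  ✓ P
Executing a from Q (initial set {n0}):
  [1] a ⇒ ∅ (Q stuck)

a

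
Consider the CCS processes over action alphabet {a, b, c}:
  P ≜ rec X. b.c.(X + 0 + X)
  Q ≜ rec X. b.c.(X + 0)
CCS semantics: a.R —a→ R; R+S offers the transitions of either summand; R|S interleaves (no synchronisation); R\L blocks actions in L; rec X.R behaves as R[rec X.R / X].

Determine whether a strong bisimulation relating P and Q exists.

Reachable graph of P (3 states):
  u0 = rec X. b.c.(X + 0 + X) ⊢ --b--▸ u1
  u1 = c.((rec X. b.c.(X + 0 + X)) + 0 + (rec X. b.c.(X + 0 + X))) ⊢ --c--▸ u2
  u2 = (rec X. b.c.(X + 0 + X)) + 0 + (rec X. b.c.(X + 0 + X)) ⊢ --b--▸ u1
Reachable graph of Q (3 states):
  v0 = rec X. b.c.(X + 0) ⊢ --b--▸ v1
  v1 = c.((rec X. b.c.(X + 0)) + 0) ⊢ --c--▸ v2
  v2 = (rec X. b.c.(X + 0)) + 0 ⊢ --b--▸ v1
Coarsest stable partition (strong bisimilarity classes):
  B0 = {u0, u2, v0, v2}
  B1 = {u1, v1}
u0 ∈ B0, v0 ∈ B0 → same block

P ~ Q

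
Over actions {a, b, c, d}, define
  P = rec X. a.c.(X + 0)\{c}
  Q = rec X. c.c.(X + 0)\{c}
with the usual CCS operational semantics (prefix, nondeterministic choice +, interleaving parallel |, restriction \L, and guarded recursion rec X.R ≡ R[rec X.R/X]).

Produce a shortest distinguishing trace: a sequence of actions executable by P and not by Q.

a

Reachable graph of P (4 states):
  p0 = rec X. a.c.(X + 0)\{c} → —a→ p1
  p1 = c.((rec X. a.c.(X + 0)\{c}) + 0)\{c} → —c→ p2
  p2 = ((rec X. a.c.(X + 0)\{c}) + 0)\{c} → —a→ p3
  p3 = (c.((rec X. a.c.(X + 0)\{c}) + 0)\{c})\{c} → deadlocked
Reachable graph of Q (3 states):
  q0 = rec X. c.c.(X + 0)\{c} → —c→ q1
  q1 = c.((rec X. c.c.(X + 0)\{c}) + 0)\{c} → —c→ q2
  q2 = ((rec X. c.c.(X + 0)\{c}) + 0)\{c} → deadlocked
Run σ = ⟨a⟩ on P: start {p0}
  step 1 (a): {p1}
  — P admits the full trace.
Run σ = ⟨a⟩ on Q: start {q0}
  step 1 (a): ∅  — Q cannot continue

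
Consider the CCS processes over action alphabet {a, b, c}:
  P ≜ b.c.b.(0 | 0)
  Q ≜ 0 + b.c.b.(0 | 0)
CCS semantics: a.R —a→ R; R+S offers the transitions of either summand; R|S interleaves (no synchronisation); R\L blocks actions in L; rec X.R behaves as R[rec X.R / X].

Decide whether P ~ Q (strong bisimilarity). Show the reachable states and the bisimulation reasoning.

P's transition system — 4 states:
  m0 = b.c.b.(0 | 0) has moves -b-> m1
  m1 = c.b.(0 | 0) has moves -c-> m2
  m2 = b.(0 | 0) has moves -b-> m3
  m3 = 0 | 0 has moves ∅
Q's transition system — 4 states:
  n0 = 0 + b.c.b.(0 | 0) has moves -b-> n1
  n1 = c.b.(0 | 0) has moves -c-> n2
  n2 = b.(0 | 0) has moves -b-> n3
  n3 = 0 | 0 has moves ∅
Partition-refinement fixed point:
  B0 = {m0, n0}
  B1 = {m1, n1}
  B2 = {m2, n2}
  B3 = {m3, n3}
m0 ∈ B0, n0 ∈ B0 → same block

YES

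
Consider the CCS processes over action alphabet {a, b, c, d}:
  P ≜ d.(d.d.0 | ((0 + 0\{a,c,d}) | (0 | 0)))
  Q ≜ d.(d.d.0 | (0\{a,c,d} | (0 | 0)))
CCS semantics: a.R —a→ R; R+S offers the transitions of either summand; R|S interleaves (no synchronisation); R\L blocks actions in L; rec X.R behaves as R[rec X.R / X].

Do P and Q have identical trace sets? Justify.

traces(P) = traces(Q)

P's transition system — 4 states:
  s0 = d.(d.d.0 | ((0 + 0\{a,c,d}) | (0 | 0))) has moves -d-> s1
  s1 = d.d.0 | ((0 + 0\{a,c,d}) | (0 | 0)) has moves -d-> s2
  s2 = d.0 | ((0 + 0\{a,c,d}) | (0 | 0)) has moves -d-> s3
  s3 = 0 | ((0 + 0\{a,c,d}) | (0 | 0)) has moves ·
Q's transition system — 4 states:
  t0 = d.(d.d.0 | (0\{a,c,d} | (0 | 0))) has moves -d-> t1
  t1 = d.d.0 | (0\{a,c,d} | (0 | 0)) has moves -d-> t2
  t2 = d.0 | (0\{a,c,d} | (0 | 0)) has moves -d-> t3
  t3 = 0 | (0\{a,c,d} | (0 | 0)) has moves ·
Coarsest stable partition (strong bisimilarity classes):
  B0 = {s0, t0}
  B1 = {s1, t1}
  B2 = {s2, t2}
  B3 = {s3, t3}
s0 ∈ B0, t0 ∈ B0 → same block
Bisimilar ⇒ trace-equivalent.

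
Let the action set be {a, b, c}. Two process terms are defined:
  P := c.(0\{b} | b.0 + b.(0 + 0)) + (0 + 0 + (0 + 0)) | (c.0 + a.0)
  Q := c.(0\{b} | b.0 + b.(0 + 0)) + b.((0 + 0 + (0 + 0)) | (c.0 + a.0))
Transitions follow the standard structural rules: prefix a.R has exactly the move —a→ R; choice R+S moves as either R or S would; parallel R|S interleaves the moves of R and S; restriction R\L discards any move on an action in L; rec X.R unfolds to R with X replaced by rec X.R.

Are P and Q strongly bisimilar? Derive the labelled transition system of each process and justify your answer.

LTS(P): 5 reachable states
  m0 = c.(0\{b} | b.0 + b.(0 + 0)) + (0 + 0 + (0 + 0)) | (c.0 + a.0) → ··a··> m1, ··c··> m1, ··c··> m2
  m1 = (0 + 0 + (0 + 0)) | 0 → (no moves)
  m2 = 0\{b} | b.0 + b.(0 + 0) → ··b··> m3, ··b··> m4
  m3 = 0 + 0 → (no moves)
  m4 = 0\{b} | 0 → (no moves)
LTS(Q): 6 reachable states
  n0 = c.(0\{b} | b.0 + b.(0 + 0)) + b.((0 + 0 + (0 + 0)) | (c.0 + a.0)) → ··b··> n1, ··c··> n2
  n1 = (0 + 0 + (0 + 0)) | (c.0 + a.0) → ··a··> n3, ··c··> n3
  n2 = 0\{b} | b.0 + b.(0 + 0) → ··b··> n4, ··b··> n5
  n3 = (0 + 0 + (0 + 0)) | 0 → (no moves)
  n4 = 0 + 0 → (no moves)
  n5 = 0\{b} | 0 → (no moves)
Partition-refinement fixed point:
  B0 = {m0}
  B1 = {m2, n2}
  B2 = {m1, m3, m4, n3, n4, n5}
  B3 = {n0}
  B4 = {n1}
m0 ∈ B0, n0 ∈ B3 → different blocks

not bisimilar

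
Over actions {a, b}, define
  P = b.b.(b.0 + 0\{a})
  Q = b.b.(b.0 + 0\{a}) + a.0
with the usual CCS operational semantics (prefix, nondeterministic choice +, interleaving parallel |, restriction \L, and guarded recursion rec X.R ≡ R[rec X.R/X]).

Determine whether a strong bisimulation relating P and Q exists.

Reachable graph of P (4 states):
  p0 = b.b.(b.0 + 0\{a}) | —b→ p1
  p1 = b.(b.0 + 0\{a}) | —b→ p2
  p2 = b.0 + 0\{a} | —b→ p3
  p3 = 0 | (no moves)
Reachable graph of Q (4 states):
  q0 = b.b.(b.0 + 0\{a}) + a.0 | —a→ q1, —b→ q2
  q1 = 0 | (no moves)
  q2 = b.(b.0 + 0\{a}) | —b→ q3
  q3 = b.0 + 0\{a} | —b→ q1
Coarsest stable partition (strong bisimilarity classes):
  B0 = {p0}
  B1 = {p1, q2}
  B2 = {p2, q3}
  B3 = {p3, q1}
  B4 = {q0}
p0 ∈ B0, q0 ∈ B4 → different blocks

NO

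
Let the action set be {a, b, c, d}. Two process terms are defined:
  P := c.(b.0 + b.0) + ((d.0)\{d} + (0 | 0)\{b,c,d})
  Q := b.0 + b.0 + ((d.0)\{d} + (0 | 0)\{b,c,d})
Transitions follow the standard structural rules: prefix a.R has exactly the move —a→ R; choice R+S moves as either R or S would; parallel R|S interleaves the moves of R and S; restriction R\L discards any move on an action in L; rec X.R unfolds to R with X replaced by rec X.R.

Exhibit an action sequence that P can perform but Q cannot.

c

Reachable graph of P (3 states):
  m0 = c.(b.0 + b.0) + ((d.0)\{d} + (0 | 0)\{b,c,d}) has moves --c--▸ m1
  m1 = b.0 + b.0 has moves --b--▸ m2
  m2 = 0 has moves ·
Reachable graph of Q (2 states):
  n0 = b.0 + b.0 + ((d.0)\{d} + (0 | 0)\{b,c,d}) has moves --b--▸ n1
  n1 = 0 has moves ·
Executing c from P (initial set {m0}):
  [1] c ⇒ {m1}
  ✓ P
Executing c from Q (initial set {n0}):
  [1] c ⇒ ∅ (Q stuck)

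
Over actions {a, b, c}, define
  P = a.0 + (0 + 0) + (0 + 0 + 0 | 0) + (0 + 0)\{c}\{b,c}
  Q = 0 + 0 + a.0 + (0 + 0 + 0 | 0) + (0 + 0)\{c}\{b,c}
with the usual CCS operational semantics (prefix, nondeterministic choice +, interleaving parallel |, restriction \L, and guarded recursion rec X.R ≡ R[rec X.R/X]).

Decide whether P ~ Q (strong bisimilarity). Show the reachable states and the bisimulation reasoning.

P ~ Q

Reachable graph of P (2 states):
  m0 = a.0 + (0 + 0) + (0 + 0 + 0 | 0) + (0 + 0)\{c}\{b,c} has moves --a--▸ m1
  m1 = 0 has moves (no moves)
Reachable graph of Q (2 states):
  n0 = 0 + 0 + a.0 + (0 + 0 + 0 | 0) + (0 + 0)\{c}\{b,c} has moves --a--▸ n1
  n1 = 0 has moves (no moves)
Coarsest stable partition (strong bisimilarity classes):
  B0 = {m0, n0}
  B1 = {m1, n1}
m0 ∈ B0, n0 ∈ B0 → same block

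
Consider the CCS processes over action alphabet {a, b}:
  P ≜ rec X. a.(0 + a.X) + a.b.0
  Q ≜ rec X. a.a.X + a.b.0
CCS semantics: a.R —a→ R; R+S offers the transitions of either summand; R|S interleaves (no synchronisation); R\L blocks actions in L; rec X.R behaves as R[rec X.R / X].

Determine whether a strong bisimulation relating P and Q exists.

LTS(P): 4 reachable states
  s0 = rec X. a.(0 + a.X) + a.b.0 ⊢ --a--▸ s1, --a--▸ s2
  s1 = 0 + a.(rec X. a.(0 + a.X) + a.b.0) ⊢ --a--▸ s0
  s2 = b.0 ⊢ --b--▸ s3
  s3 = 0 ⊢ ∅
LTS(Q): 4 reachable states
  t0 = rec X. a.a.X + a.b.0 ⊢ --a--▸ t1, --a--▸ t2
  t1 = a.(rec X. a.a.X + a.b.0) ⊢ --a--▸ t0
  t2 = b.0 ⊢ --b--▸ t3
  t3 = 0 ⊢ ∅
Partition-refinement fixed point:
  B0 = {s0, t0}
  B1 = {s1, t1}
  B2 = {s2, t2}
  B3 = {s3, t3}
s0 ∈ B0, t0 ∈ B0 → same block

YES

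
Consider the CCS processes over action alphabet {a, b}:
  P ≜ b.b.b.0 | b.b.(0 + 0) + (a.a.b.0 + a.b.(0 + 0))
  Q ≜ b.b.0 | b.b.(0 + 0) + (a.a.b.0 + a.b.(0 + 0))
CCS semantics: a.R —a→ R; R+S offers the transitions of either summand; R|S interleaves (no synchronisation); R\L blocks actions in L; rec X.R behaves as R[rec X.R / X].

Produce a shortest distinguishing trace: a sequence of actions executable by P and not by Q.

bbbbb

Reachable graph of P (17 states):
  m0 = b.b.b.0 | b.b.(0 + 0) + (a.a.b.0 + a.b.(0 + 0)) → —a→ m1, —a→ m2, —b→ m3, —b→ m4
  m1 = a.b.0 → —a→ m5
  m2 = b.(0 + 0) → —b→ m6
  m3 = b.b.0 | b.b.(0 + 0) → —b→ m7, —b→ m8
  m4 = b.b.b.0 | b.(0 + 0) → —b→ m8, —b→ m9
  m5 = b.0 → —b→ m10
  m6 = 0 + 0 → deadlocked
  m7 = b.0 | b.b.(0 + 0) → —b→ m11, —b→ m12
  m8 = b.b.0 | b.(0 + 0) → —b→ m12, —b→ m13
  m9 = b.b.b.0 | (0 + 0) → —b→ m13
  m10 = 0 → deadlocked
  m11 = 0 | b.b.(0 + 0) → —b→ m14
  m12 = b.0 | b.(0 + 0) → —b→ m14, —b→ m15
  m13 = b.b.0 | (0 + 0) → —b→ m15
  m14 = 0 | b.(0 + 0) → —b→ m16
  m15 = b.0 | (0 + 0) → —b→ m16
  m16 = 0 | (0 + 0) → deadlocked
Reachable graph of Q (14 states):
  n0 = b.b.0 | b.b.(0 + 0) + (a.a.b.0 + a.b.(0 + 0)) → —a→ n1, —a→ n2, —b→ n3, —b→ n4
  n1 = a.b.0 → —a→ n5
  n2 = b.(0 + 0) → —b→ n6
  n3 = b.0 | b.b.(0 + 0) → —b→ n7, —b→ n8
  n4 = b.b.0 | b.(0 + 0) → —b→ n8, —b→ n9
  n5 = b.0 → —b→ n10
  n6 = 0 + 0 → deadlocked
  n7 = 0 | b.b.(0 + 0) → —b→ n11
  n8 = b.0 | b.(0 + 0) → —b→ n11, —b→ n12
  n9 = b.b.0 | (0 + 0) → —b→ n12
  n10 = 0 → deadlocked
  n11 = 0 | b.(0 + 0) → —b→ n13
  n12 = b.0 | (0 + 0) → —b→ n13
  n13 = 0 | (0 + 0) → deadlocked
Executing bbbbb from P (initial set {m0}):
  after b @ step 1: {m3, m4}
  after b @ step 2: {m7, m8, m9}
  after b @ step 3: {m11, m12, m13}
  after b @ step 4: {m14, m15}
  after b @ step 5: {m16}
  ✓ P
Executing bbbbb from Q (initial set {n0}):
  after b @ step 1: {n3, n4}
  after b @ step 2: {n7, n8, n9}
  after b @ step 3: {n11, n12}
  after b @ step 4: {n13}
  after b @ step 5: no successor for Q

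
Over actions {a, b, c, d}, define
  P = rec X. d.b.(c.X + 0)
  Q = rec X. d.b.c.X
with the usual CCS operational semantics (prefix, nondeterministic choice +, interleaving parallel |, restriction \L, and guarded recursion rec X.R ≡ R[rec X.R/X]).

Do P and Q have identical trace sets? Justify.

P's transition system — 3 states:
  s0 = rec X. d.b.(c.X + 0) :: -d-> s1
  s1 = b.(c.(rec X. d.b.(c.X + 0)) + 0) :: -b-> s2
  s2 = c.(rec X. d.b.(c.X + 0)) + 0 :: -c-> s0
Q's transition system — 3 states:
  t0 = rec X. d.b.c.X :: -d-> t1
  t1 = b.c.(rec X. d.b.c.X) :: -b-> t2
  t2 = c.(rec X. d.b.c.X) :: -c-> t0
Bisimilarity quotient blocks:
  B0 = {s0, t0}
  B1 = {s1, t1}
  B2 = {s2, t2}
s0 ∈ B0, t0 ∈ B0 → same block
Bisimilar ⇒ trace-equivalent.

YES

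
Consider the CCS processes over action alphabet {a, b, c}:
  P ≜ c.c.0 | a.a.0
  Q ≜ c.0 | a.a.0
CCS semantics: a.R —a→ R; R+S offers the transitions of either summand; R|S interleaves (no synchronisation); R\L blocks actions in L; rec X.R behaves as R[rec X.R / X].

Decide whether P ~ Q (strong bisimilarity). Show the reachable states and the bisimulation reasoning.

not bisimilar

P's transition system — 9 states:
  u0 = c.c.0 | a.a.0 has moves -a-> u1, -c-> u2
  u1 = c.c.0 | a.0 has moves -a-> u3, -c-> u4
  u2 = c.0 | a.a.0 has moves -a-> u4, -c-> u5
  u3 = c.c.0 | 0 has moves -c-> u6
  u4 = c.0 | a.0 has moves -a-> u6, -c-> u7
  u5 = 0 | a.a.0 has moves -a-> u7
  u6 = c.0 | 0 has moves -c-> u8
  u7 = 0 | a.0 has moves -a-> u8
  u8 = 0 | 0 has moves (no moves)
Q's transition system — 6 states:
  v0 = c.0 | a.a.0 has moves -a-> v1, -c-> v2
  v1 = c.0 | a.0 has moves -a-> v3, -c-> v4
  v2 = 0 | a.a.0 has moves -a-> v4
  v3 = c.0 | 0 has moves -c-> v5
  v4 = 0 | a.0 has moves -a-> v5
  v5 = 0 | 0 has moves (no moves)
Bisimilarity quotient blocks:
  B0 = {u0}
  B1 = {u1}
  B2 = {u4, v1}
  B3 = {u6, v3}
  B4 = {u8, v5}
  B5 = {u7, v4}
  B6 = {u3}
  B7 = {u2, v0}
  B8 = {u5, v2}
u0 ∈ B0, v0 ∈ B7 → different blocks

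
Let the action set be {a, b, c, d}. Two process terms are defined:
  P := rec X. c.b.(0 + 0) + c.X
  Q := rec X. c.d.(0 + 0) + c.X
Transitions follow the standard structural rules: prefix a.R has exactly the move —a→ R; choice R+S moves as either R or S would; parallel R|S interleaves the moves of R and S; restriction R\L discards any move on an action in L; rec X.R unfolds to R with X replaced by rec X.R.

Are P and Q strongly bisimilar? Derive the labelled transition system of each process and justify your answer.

NO

P's transition system — 3 states:
  s0 = rec X. c.b.(0 + 0) + c.X | =c=> s0, =c=> s1
  s1 = b.(0 + 0) | =b=> s2
  s2 = 0 + 0 | ·
Q's transition system — 3 states:
  t0 = rec X. c.d.(0 + 0) + c.X | =c=> t0, =c=> t1
  t1 = d.(0 + 0) | =d=> t2
  t2 = 0 + 0 | ·
Partition-refinement fixed point:
  B0 = {s0}
  B1 = {s1}
  B2 = {s2, t2}
  B3 = {t0}
  B4 = {t1}
s0 ∈ B0, t0 ∈ B3 → different blocks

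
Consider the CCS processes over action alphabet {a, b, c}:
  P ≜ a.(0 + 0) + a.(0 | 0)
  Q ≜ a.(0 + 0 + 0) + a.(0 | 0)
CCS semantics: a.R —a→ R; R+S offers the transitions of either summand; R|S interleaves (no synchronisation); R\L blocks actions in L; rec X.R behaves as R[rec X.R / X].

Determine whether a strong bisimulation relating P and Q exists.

bisimilar

P's transition system — 3 states:
  m0 = a.(0 + 0) + a.(0 | 0) | --a--▸ m1, --a--▸ m2
  m1 = 0 + 0 | ·
  m2 = 0 | 0 | ·
Q's transition system — 3 states:
  n0 = a.(0 + 0 + 0) + a.(0 | 0) | --a--▸ n1, --a--▸ n2
  n1 = 0 + 0 + 0 | ·
  n2 = 0 | 0 | ·
Bisimilarity quotient blocks:
  B0 = {m0, n0}
  B1 = {m1, m2, n1, n2}
m0 ∈ B0, n0 ∈ B0 → same block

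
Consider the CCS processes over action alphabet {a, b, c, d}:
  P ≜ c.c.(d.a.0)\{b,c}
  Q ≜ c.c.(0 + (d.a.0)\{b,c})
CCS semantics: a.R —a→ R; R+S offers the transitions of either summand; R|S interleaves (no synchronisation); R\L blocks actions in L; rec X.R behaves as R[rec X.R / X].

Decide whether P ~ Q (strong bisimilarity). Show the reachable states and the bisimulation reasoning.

bisimilar

P's transition system — 5 states:
  s0 = c.c.(d.a.0)\{b,c} ⊢ -c-> s1
  s1 = c.(d.a.0)\{b,c} ⊢ -c-> s2
  s2 = (d.a.0)\{b,c} ⊢ -d-> s3
  s3 = (a.0)\{b,c} ⊢ -a-> s4
  s4 = 0\{b,c} ⊢ ∅
Q's transition system — 5 states:
  t0 = c.c.(0 + (d.a.0)\{b,c}) ⊢ -c-> t1
  t1 = c.(0 + (d.a.0)\{b,c}) ⊢ -c-> t2
  t2 = 0 + (d.a.0)\{b,c} ⊢ -d-> t3
  t3 = (a.0)\{b,c} ⊢ -a-> t4
  t4 = 0\{b,c} ⊢ ∅
Partition-refinement fixed point:
  B0 = {s0, t0}
  B1 = {s1, t1}
  B2 = {s2, t2}
  B3 = {s3, t3}
  B4 = {s4, t4}
s0 ∈ B0, t0 ∈ B0 → same block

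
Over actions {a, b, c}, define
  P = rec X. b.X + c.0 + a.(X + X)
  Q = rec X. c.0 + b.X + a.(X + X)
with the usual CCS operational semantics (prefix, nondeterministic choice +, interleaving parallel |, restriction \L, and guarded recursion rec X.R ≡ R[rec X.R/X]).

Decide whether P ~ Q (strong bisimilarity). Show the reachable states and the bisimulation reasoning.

Reachable graph of P (3 states):
  p0 = rec X. b.X + c.0 + a.(X + X) → —a→ p1, —b→ p0, —c→ p2
  p1 = (rec X. b.X + c.0 + a.(X + X)) + (rec X. b.X + c.0 + a.(X + X)) → —a→ p1, —b→ p0, —c→ p2
  p2 = 0 → (no moves)
Reachable graph of Q (3 states):
  q0 = rec X. c.0 + b.X + a.(X + X) → —a→ q1, —b→ q0, —c→ q2
  q1 = (rec X. c.0 + b.X + a.(X + X)) + (rec X. c.0 + b.X + a.(X + X)) → —a→ q1, —b→ q0, —c→ q2
  q2 = 0 → (no moves)
Coarsest stable partition (strong bisimilarity classes):
  B0 = {p0, p1, q0, q1}
  B1 = {p2, q2}
p0 ∈ B0, q0 ∈ B0 → same block

P ~ Q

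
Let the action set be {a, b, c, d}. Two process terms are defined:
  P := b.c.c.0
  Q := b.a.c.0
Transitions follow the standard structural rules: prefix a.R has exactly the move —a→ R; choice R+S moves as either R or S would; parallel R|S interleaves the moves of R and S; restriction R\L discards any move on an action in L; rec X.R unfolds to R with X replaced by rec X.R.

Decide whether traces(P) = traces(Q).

Reachable graph of P (4 states):
  s0 = b.c.c.0 :: —b→ s1
  s1 = c.c.0 :: —c→ s2
  s2 = c.0 :: —c→ s3
  s3 = 0 :: ·
Reachable graph of Q (4 states):
  t0 = b.a.c.0 :: —b→ t1
  t1 = a.c.0 :: —a→ t2
  t2 = c.0 :: —c→ t3
  t3 = 0 :: ·
Run σ = ⟨bc⟩ on P: start {s0}
  step 1 (b): {s1}
  step 2 (c): {s2}
  — P admits the full trace.
Run σ = ⟨bc⟩ on Q: start {t0}
  step 1 (b): {t1}
  step 2 (c): ∅ (Q stuck)

trace-distinct — witness ⟨bc⟩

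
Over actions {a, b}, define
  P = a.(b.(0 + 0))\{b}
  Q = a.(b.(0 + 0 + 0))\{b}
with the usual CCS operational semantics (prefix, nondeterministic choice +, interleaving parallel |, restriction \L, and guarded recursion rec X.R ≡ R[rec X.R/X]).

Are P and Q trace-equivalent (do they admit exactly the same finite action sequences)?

P's transition system — 2 states:
  m0 = a.(b.(0 + 0))\{b} | --a--▸ m1
  m1 = (b.(0 + 0))\{b} | (no moves)
Q's transition system — 2 states:
  n0 = a.(b.(0 + 0 + 0))\{b} | --a--▸ n1
  n1 = (b.(0 + 0 + 0))\{b} | (no moves)
Partition-refinement fixed point:
  B0 = {m0, n0}
  B1 = {m1, n1}
m0 ∈ B0, n0 ∈ B0 → same block
Bisimilar ⇒ trace-equivalent.

YES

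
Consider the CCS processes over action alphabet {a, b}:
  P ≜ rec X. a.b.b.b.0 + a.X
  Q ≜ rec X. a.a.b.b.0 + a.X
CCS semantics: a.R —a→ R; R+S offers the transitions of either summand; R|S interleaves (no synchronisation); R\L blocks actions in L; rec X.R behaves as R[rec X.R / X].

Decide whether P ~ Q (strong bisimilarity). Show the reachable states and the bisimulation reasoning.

not bisimilar

Reachable graph of P (5 states):
  p0 = rec X. a.b.b.b.0 + a.X :: =a=> p0, =a=> p1
  p1 = b.b.b.0 :: =b=> p2
  p2 = b.b.0 :: =b=> p3
  p3 = b.0 :: =b=> p4
  p4 = 0 :: ·
Reachable graph of Q (5 states):
  q0 = rec X. a.a.b.b.0 + a.X :: =a=> q0, =a=> q1
  q1 = a.b.b.0 :: =a=> q2
  q2 = b.b.0 :: =b=> q3
  q3 = b.0 :: =b=> q4
  q4 = 0 :: ·
Bisimilarity quotient blocks:
  B0 = {p0}
  B1 = {p1}
  B2 = {p2, q2}
  B3 = {p3, q3}
  B4 = {p4, q4}
  B5 = {q0}
  B6 = {q1}
p0 ∈ B0, q0 ∈ B5 → different blocks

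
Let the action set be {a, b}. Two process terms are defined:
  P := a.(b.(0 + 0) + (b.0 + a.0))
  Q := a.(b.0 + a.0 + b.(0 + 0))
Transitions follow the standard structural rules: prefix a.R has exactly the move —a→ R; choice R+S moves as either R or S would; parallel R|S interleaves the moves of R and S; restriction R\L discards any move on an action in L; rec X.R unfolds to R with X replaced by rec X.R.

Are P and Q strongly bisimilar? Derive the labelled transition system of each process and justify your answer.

YES

P's transition system — 4 states:
  s0 = a.(b.(0 + 0) + (b.0 + a.0)) → --a--▸ s1
  s1 = b.(0 + 0) + (b.0 + a.0) → --a--▸ s2, --b--▸ s2, --b--▸ s3
  s2 = 0 → (no moves)
  s3 = 0 + 0 → (no moves)
Q's transition system — 4 states:
  t0 = a.(b.0 + a.0 + b.(0 + 0)) → --a--▸ t1
  t1 = b.0 + a.0 + b.(0 + 0) → --a--▸ t2, --b--▸ t2, --b--▸ t3
  t2 = 0 → (no moves)
  t3 = 0 + 0 → (no moves)
Coarsest stable partition (strong bisimilarity classes):
  B0 = {s0, t0}
  B1 = {s1, t1}
  B2 = {s2, s3, t2, t3}
s0 ∈ B0, t0 ∈ B0 → same block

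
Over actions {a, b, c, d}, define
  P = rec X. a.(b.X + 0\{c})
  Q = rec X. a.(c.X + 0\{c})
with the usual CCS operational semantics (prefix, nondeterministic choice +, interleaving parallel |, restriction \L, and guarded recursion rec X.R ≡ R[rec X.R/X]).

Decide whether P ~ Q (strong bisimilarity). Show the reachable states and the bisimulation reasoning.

Reachable graph of P (2 states):
  u0 = rec X. a.(b.X + 0\{c}) → -a-> u1
  u1 = b.(rec X. a.(b.X + 0\{c})) + 0\{c} → -b-> u0
Reachable graph of Q (2 states):
  v0 = rec X. a.(c.X + 0\{c}) → -a-> v1
  v1 = c.(rec X. a.(c.X + 0\{c})) + 0\{c} → -c-> v0
Bisimilarity quotient blocks:
  B0 = {u0}
  B1 = {u1}
  B2 = {v0}
  B3 = {v1}
u0 ∈ B0, v0 ∈ B2 → different blocks

P ≁ Q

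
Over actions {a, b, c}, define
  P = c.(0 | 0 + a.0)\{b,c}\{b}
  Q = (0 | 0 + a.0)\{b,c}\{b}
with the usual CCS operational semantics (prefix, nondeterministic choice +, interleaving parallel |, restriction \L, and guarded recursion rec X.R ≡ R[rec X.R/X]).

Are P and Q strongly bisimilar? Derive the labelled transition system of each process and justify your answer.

not bisimilar

Reachable graph of P (3 states):
  u0 = c.(0 | 0 + a.0)\{b,c}\{b} has moves —c→ u1
  u1 = (0 | 0 + a.0)\{b,c}\{b} has moves —a→ u2
  u2 = 0\{b,c}\{b} has moves (no moves)
Reachable graph of Q (2 states):
  v0 = (0 | 0 + a.0)\{b,c}\{b} has moves —a→ v1
  v1 = 0\{b,c}\{b} has moves (no moves)
Partition-refinement fixed point:
  B0 = {u0}
  B1 = {u1, v0}
  B2 = {u2, v1}
u0 ∈ B0, v0 ∈ B1 → different blocks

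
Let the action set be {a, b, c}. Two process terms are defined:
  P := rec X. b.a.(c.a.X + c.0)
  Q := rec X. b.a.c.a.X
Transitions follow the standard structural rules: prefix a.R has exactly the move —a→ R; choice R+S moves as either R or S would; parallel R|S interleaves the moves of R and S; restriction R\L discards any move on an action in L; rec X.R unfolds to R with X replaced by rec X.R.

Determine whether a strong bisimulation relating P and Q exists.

NO

LTS(P): 5 reachable states
  p0 = rec X. b.a.(c.a.X + c.0) | =b=> p1
  p1 = a.(c.a.(rec X. b.a.(c.a.X + c.0)) + c.0) | =a=> p2
  p2 = c.a.(rec X. b.a.(c.a.X + c.0)) + c.0 | =c=> p3, =c=> p4
  p3 = 0 | stopped
  p4 = a.(rec X. b.a.(c.a.X + c.0)) | =a=> p0
LTS(Q): 4 reachable states
  q0 = rec X. b.a.c.a.X | =b=> q1
  q1 = a.c.a.(rec X. b.a.c.a.X) | =a=> q2
  q2 = c.a.(rec X. b.a.c.a.X) | =c=> q3
  q3 = a.(rec X. b.a.c.a.X) | =a=> q0
Coarsest stable partition (strong bisimilarity classes):
  B0 = {p0}
  B1 = {p1}
  B2 = {p2}
  B3 = {p4}
  B4 = {p3}
  B5 = {q0}
  B6 = {q1}
  B7 = {q2}
  B8 = {q3}
p0 ∈ B0, q0 ∈ B5 → different blocks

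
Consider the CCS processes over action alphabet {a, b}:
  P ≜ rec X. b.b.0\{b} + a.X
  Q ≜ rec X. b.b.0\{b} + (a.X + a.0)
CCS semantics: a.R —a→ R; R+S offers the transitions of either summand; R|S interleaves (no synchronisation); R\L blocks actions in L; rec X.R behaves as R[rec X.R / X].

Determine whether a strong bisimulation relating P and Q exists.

Reachable graph of P (3 states):
  m0 = rec X. b.b.0\{b} + a.X | =a=> m0, =b=> m1
  m1 = b.0\{b} | =b=> m2
  m2 = 0\{b} | ·
Reachable graph of Q (4 states):
  n0 = rec X. b.b.0\{b} + (a.X + a.0) | =a=> n0, =a=> n1, =b=> n2
  n1 = 0 | ·
  n2 = b.0\{b} | =b=> n3
  n3 = 0\{b} | ·
Bisimilarity quotient blocks:
  B0 = {m0}
  B1 = {m1, n2}
  B2 = {m2, n1, n3}
  B3 = {n0}
m0 ∈ B0, n0 ∈ B3 → different blocks

P ≁ Q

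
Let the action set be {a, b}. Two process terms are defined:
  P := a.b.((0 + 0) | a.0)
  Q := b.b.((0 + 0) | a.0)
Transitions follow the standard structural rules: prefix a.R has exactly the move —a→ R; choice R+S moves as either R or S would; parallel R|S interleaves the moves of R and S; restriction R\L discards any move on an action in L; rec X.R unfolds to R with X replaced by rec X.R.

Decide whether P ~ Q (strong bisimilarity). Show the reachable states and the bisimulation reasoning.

LTS(P): 4 reachable states
  u0 = a.b.((0 + 0) | a.0) → =a=> u1
  u1 = b.((0 + 0) | a.0) → =b=> u2
  u2 = (0 + 0) | a.0 → =a=> u3
  u3 = (0 + 0) | 0 → ∅
LTS(Q): 4 reachable states
  v0 = b.b.((0 + 0) | a.0) → =b=> v1
  v1 = b.((0 + 0) | a.0) → =b=> v2
  v2 = (0 + 0) | a.0 → =a=> v3
  v3 = (0 + 0) | 0 → ∅
Partition-refinement fixed point:
  B0 = {u0}
  B1 = {u1, v1}
  B2 = {u2, v2}
  B3 = {u3, v3}
  B4 = {v0}
u0 ∈ B0, v0 ∈ B4 → different blocks

NO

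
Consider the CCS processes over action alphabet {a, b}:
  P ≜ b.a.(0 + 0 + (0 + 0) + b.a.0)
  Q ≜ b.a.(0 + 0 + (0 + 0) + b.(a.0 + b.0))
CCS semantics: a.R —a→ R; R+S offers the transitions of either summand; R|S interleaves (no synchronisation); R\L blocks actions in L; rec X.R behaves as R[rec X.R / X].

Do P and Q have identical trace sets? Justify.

P's transition system — 5 states:
  m0 = b.a.(0 + 0 + (0 + 0) + b.a.0) has moves ··b··> m1
  m1 = a.(0 + 0 + (0 + 0) + b.a.0) has moves ··a··> m2
  m2 = 0 + 0 + (0 + 0) + b.a.0 has moves ··b··> m3
  m3 = a.0 has moves ··a··> m4
  m4 = 0 has moves deadlocked
Q's transition system — 5 states:
  n0 = b.a.(0 + 0 + (0 + 0) + b.(a.0 + b.0)) has moves ··b··> n1
  n1 = a.(0 + 0 + (0 + 0) + b.(a.0 + b.0)) has moves ··a··> n2
  n2 = 0 + 0 + (0 + 0) + b.(a.0 + b.0) has moves ··b··> n3
  n3 = a.0 + b.0 has moves ··a··> n4, ··b··> n4
  n4 = 0 has moves deadlocked
Executing babb from Q (initial set {n0}):
  after b @ step 1: {n1}
  after a @ step 2: {n2}
  after b @ step 3: {n3}
  after b @ step 4: {n4}
  ✓ Q
Executing babb from P (initial set {m0}):
  after b @ step 1: {m1}
  after a @ step 2: {m2}
  after b @ step 3: {m3}
  after b @ step 4: no successor for P

NO — witness ⟨babb⟩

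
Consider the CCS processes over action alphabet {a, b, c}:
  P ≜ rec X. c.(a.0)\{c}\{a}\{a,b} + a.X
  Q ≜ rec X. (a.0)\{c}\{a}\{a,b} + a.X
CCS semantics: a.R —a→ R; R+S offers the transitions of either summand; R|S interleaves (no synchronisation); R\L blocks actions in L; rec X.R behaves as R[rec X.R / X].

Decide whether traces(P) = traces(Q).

Reachable graph of P (2 states):
  m0 = rec X. c.(a.0)\{c}\{a}\{a,b} + a.X :: —a→ m0, —c→ m1
  m1 = (a.0)\{c}\{a}\{a,b} :: (no moves)
Reachable graph of Q (1 states):
  n0 = rec X. (a.0)\{c}\{a}\{a,b} + a.X :: —a→ n0
Executing c from P (initial set {m0}):
  [1] c ⇒ {m1}
  ✓ P
Executing c from Q (initial set {n0}):
  [1] c ⇒ no successor for Q

trace-distinct — witness ⟨c⟩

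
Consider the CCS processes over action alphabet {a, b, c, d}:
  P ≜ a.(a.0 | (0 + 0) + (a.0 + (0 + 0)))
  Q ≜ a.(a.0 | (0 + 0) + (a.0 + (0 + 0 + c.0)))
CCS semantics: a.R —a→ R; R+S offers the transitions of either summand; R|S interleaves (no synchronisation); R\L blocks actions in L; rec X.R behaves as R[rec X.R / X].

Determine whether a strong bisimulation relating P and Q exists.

NO

P's transition system — 4 states:
  u0 = a.(a.0 | (0 + 0) + (a.0 + (0 + 0))) | —a→ u1
  u1 = a.0 | (0 + 0) + (a.0 + (0 + 0)) | —a→ u2, —a→ u3
  u2 = 0 | stopped
  u3 = 0 | (0 + 0) | stopped
Q's transition system — 4 states:
  v0 = a.(a.0 | (0 + 0) + (a.0 + (0 + 0 + c.0))) | —a→ v1
  v1 = a.0 | (0 + 0) + (a.0 + (0 + 0 + c.0)) | —a→ v2, —a→ v3, —c→ v2
  v2 = 0 | stopped
  v3 = 0 | (0 + 0) | stopped
Partition-refinement fixed point:
  B0 = {u0}
  B1 = {u1}
  B2 = {u2, u3, v2, v3}
  B3 = {v0}
  B4 = {v1}
u0 ∈ B0, v0 ∈ B3 → different blocks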